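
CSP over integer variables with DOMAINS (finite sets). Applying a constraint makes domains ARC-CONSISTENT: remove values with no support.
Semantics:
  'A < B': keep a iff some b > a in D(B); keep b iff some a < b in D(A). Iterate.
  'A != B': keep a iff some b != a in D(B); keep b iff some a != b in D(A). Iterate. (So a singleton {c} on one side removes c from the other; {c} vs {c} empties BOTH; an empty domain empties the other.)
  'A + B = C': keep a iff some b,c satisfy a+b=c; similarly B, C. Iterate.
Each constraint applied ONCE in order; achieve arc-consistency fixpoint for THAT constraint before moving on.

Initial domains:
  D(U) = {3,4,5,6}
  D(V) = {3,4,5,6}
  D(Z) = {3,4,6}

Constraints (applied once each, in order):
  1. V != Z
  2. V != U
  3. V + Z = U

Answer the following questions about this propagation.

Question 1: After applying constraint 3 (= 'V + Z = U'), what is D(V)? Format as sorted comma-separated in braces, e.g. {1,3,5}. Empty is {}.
Answer: {3}

Derivation:
Constraint 1 (V != Z) on D(V)={3,4,5,6} D(Z)={3,4,6}: no change
Constraint 2 (V != U) on D(V)={3,4,5,6} D(U)={3,4,5,6}: no change
Constraint 3 (V + Z = U) on D(V)={3,4,5,6} D(Z)={3,4,6} D(U)={3,4,5,6}: V {3,4,5,6}->{3}; Z {3,4,6}->{3}; U {3,4,5,6}->{6}
So after constraint 3: D(V) = {3}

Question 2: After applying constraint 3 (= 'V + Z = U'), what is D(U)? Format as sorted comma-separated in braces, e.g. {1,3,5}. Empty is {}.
Answer: {6}

Derivation:
Constraint 1 (V != Z) on D(V)={3,4,5,6} D(Z)={3,4,6}: no change
Constraint 2 (V != U) on D(V)={3,4,5,6} D(U)={3,4,5,6}: no change
Constraint 3 (V + Z = U) on D(V)={3,4,5,6} D(Z)={3,4,6} D(U)={3,4,5,6}: V {3,4,5,6}->{3}; Z {3,4,6}->{3}; U {3,4,5,6}->{6}
So after constraint 3: D(U) = {6}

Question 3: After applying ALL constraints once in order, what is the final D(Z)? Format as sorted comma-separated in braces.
Answer: {3}

Derivation:
Constraint 1 (V != Z) on D(V)={3,4,5,6} D(Z)={3,4,6}: no change
Constraint 2 (V != U) on D(V)={3,4,5,6} D(U)={3,4,5,6}: no change
Constraint 3 (V + Z = U) on D(V)={3,4,5,6} D(Z)={3,4,6} D(U)={3,4,5,6}: V {3,4,5,6}->{3}; Z {3,4,6}->{3}; U {3,4,5,6}->{6}
So after all 3 constraints: D(Z) = {3}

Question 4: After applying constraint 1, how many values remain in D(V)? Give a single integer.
Constraint 1 (V != Z) on D(V)={3,4,5,6} D(Z)={3,4,6}: no change
So after constraint 1: D(V)={3,4,5,6}, size = 4

Answer: 4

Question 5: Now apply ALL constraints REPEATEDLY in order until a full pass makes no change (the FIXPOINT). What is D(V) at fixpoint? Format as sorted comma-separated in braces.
pass 0 (initial): D(V)={3,4,5,6}
pass 1: U {3,4,5,6}->{6}; V {3,4,5,6}->{3}; Z {3,4,6}->{3}
pass 2: U {6}->{}; V {3}->{}; Z {3}->{}
pass 3: no change
Fixpoint after 3 passes: D(V) = {}

Answer: {}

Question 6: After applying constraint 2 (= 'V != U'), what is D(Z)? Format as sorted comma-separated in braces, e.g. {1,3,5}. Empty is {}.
Answer: {3,4,6}

Derivation:
Constraint 1 (V != Z) on D(V)={3,4,5,6} D(Z)={3,4,6}: no change
Constraint 2 (V != U) on D(V)={3,4,5,6} D(U)={3,4,5,6}: no change
So after constraint 2: D(Z) = {3,4,6}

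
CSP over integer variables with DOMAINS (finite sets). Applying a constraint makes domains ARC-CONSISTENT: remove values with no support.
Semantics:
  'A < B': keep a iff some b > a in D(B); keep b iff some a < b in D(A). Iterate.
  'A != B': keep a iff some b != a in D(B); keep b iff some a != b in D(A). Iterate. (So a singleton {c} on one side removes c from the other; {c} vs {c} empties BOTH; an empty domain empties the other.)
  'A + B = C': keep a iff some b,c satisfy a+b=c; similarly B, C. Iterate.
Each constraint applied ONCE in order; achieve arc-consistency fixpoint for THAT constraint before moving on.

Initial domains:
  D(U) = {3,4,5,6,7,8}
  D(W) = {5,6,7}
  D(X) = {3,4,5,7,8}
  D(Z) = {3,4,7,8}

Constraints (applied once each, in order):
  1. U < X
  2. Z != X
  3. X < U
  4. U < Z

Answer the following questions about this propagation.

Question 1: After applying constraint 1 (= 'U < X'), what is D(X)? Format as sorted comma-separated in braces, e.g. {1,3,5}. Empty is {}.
Constraint 1 (U < X) on D(U)={3,4,5,6,7,8} D(X)={3,4,5,7,8}: U {3,4,5,6,7,8}->{3,4,5,6,7}; X {3,4,5,7,8}->{4,5,7,8}
So after constraint 1: D(X) = {4,5,7,8}

Answer: {4,5,7,8}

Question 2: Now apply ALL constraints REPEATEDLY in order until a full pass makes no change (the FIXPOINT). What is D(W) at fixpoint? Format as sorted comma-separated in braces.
Answer: {5,6,7}

Derivation:
pass 0 (initial): D(W)={5,6,7}
pass 1: U {3,4,5,6,7,8}->{5,6,7}; X {3,4,5,7,8}->{4,5}; Z {3,4,7,8}->{7,8}
pass 2: U {5,6,7}->{}; X {4,5}->{}; Z {7,8}->{}
pass 3: no change
Fixpoint after 3 passes: D(W) = {5,6,7}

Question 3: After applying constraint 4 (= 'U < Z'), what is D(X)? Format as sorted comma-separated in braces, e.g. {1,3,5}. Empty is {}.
Answer: {4,5}

Derivation:
Constraint 1 (U < X) on D(U)={3,4,5,6,7,8} D(X)={3,4,5,7,8}: U {3,4,5,6,7,8}->{3,4,5,6,7}; X {3,4,5,7,8}->{4,5,7,8}
Constraint 2 (Z != X) on D(Z)={3,4,7,8} D(X)={4,5,7,8}: no change
Constraint 3 (X < U) on D(X)={4,5,7,8} D(U)={3,4,5,6,7}: X {4,5,7,8}->{4,5}; U {3,4,5,6,7}->{5,6,7}
Constraint 4 (U < Z) on D(U)={5,6,7} D(Z)={3,4,7,8}: Z {3,4,7,8}->{7,8}
So after constraint 4: D(X) = {4,5}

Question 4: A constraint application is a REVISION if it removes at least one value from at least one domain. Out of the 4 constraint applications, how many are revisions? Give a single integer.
Answer: 3

Derivation:
Constraint 1 (U < X) on D(U)={3,4,5,6,7,8} D(X)={3,4,5,7,8}: U {3,4,5,6,7,8}->{3,4,5,6,7}; X {3,4,5,7,8}->{4,5,7,8} => REVISION
Constraint 2 (Z != X) on D(Z)={3,4,7,8} D(X)={4,5,7,8}: no change => not a revision
Constraint 3 (X < U) on D(X)={4,5,7,8} D(U)={3,4,5,6,7}: X {4,5,7,8}->{4,5}; U {3,4,5,6,7}->{5,6,7} => REVISION
Constraint 4 (U < Z) on D(U)={5,6,7} D(Z)={3,4,7,8}: Z {3,4,7,8}->{7,8} => REVISION
Total revisions = 3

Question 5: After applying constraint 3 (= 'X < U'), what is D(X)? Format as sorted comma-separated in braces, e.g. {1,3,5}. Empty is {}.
Answer: {4,5}

Derivation:
Constraint 1 (U < X) on D(U)={3,4,5,6,7,8} D(X)={3,4,5,7,8}: U {3,4,5,6,7,8}->{3,4,5,6,7}; X {3,4,5,7,8}->{4,5,7,8}
Constraint 2 (Z != X) on D(Z)={3,4,7,8} D(X)={4,5,7,8}: no change
Constraint 3 (X < U) on D(X)={4,5,7,8} D(U)={3,4,5,6,7}: X {4,5,7,8}->{4,5}; U {3,4,5,6,7}->{5,6,7}
So after constraint 3: D(X) = {4,5}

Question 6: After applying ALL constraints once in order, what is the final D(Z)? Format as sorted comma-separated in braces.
Constraint 1 (U < X) on D(U)={3,4,5,6,7,8} D(X)={3,4,5,7,8}: U {3,4,5,6,7,8}->{3,4,5,6,7}; X {3,4,5,7,8}->{4,5,7,8}
Constraint 2 (Z != X) on D(Z)={3,4,7,8} D(X)={4,5,7,8}: no change
Constraint 3 (X < U) on D(X)={4,5,7,8} D(U)={3,4,5,6,7}: X {4,5,7,8}->{4,5}; U {3,4,5,6,7}->{5,6,7}
Constraint 4 (U < Z) on D(U)={5,6,7} D(Z)={3,4,7,8}: Z {3,4,7,8}->{7,8}
So after all 4 constraints: D(Z) = {7,8}

Answer: {7,8}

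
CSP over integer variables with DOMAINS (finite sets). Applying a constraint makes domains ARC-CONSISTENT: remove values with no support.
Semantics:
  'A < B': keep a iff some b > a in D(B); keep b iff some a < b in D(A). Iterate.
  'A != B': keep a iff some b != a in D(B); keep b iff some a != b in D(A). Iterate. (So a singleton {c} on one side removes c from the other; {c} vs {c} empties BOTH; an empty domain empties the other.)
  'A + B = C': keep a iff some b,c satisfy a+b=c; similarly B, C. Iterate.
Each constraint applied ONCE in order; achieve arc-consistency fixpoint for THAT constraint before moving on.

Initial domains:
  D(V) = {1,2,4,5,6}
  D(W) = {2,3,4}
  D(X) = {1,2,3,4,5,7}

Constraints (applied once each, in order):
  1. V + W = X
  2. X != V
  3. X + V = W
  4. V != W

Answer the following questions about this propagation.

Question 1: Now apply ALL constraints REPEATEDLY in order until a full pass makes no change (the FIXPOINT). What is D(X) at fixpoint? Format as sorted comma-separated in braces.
Answer: {}

Derivation:
pass 0 (initial): D(X)={1,2,3,4,5,7}
pass 1: V {1,2,4,5,6}->{1}; W {2,3,4}->{4}; X {1,2,3,4,5,7}->{3}
pass 2: V {1}->{}; W {4}->{}; X {3}->{}
pass 3: no change
Fixpoint after 3 passes: D(X) = {}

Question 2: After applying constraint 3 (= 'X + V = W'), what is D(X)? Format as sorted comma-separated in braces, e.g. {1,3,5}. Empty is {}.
Constraint 1 (V + W = X) on D(V)={1,2,4,5,6} D(W)={2,3,4} D(X)={1,2,3,4,5,7}: V {1,2,4,5,6}->{1,2,4,5}; X {1,2,3,4,5,7}->{3,4,5,7}
Constraint 2 (X != V) on D(X)={3,4,5,7} D(V)={1,2,4,5}: no change
Constraint 3 (X + V = W) on D(X)={3,4,5,7} D(V)={1,2,4,5} D(W)={2,3,4}: X {3,4,5,7}->{3}; V {1,2,4,5}->{1}; W {2,3,4}->{4}
So after constraint 3: D(X) = {3}

Answer: {3}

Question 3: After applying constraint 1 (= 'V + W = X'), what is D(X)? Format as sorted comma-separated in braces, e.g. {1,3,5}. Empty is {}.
Answer: {3,4,5,7}

Derivation:
Constraint 1 (V + W = X) on D(V)={1,2,4,5,6} D(W)={2,3,4} D(X)={1,2,3,4,5,7}: V {1,2,4,5,6}->{1,2,4,5}; X {1,2,3,4,5,7}->{3,4,5,7}
So after constraint 1: D(X) = {3,4,5,7}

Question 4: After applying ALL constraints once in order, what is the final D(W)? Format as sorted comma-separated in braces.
Constraint 1 (V + W = X) on D(V)={1,2,4,5,6} D(W)={2,3,4} D(X)={1,2,3,4,5,7}: V {1,2,4,5,6}->{1,2,4,5}; X {1,2,3,4,5,7}->{3,4,5,7}
Constraint 2 (X != V) on D(X)={3,4,5,7} D(V)={1,2,4,5}: no change
Constraint 3 (X + V = W) on D(X)={3,4,5,7} D(V)={1,2,4,5} D(W)={2,3,4}: X {3,4,5,7}->{3}; V {1,2,4,5}->{1}; W {2,3,4}->{4}
Constraint 4 (V != W) on D(V)={1} D(W)={4}: no change
So after all 4 constraints: D(W) = {4}

Answer: {4}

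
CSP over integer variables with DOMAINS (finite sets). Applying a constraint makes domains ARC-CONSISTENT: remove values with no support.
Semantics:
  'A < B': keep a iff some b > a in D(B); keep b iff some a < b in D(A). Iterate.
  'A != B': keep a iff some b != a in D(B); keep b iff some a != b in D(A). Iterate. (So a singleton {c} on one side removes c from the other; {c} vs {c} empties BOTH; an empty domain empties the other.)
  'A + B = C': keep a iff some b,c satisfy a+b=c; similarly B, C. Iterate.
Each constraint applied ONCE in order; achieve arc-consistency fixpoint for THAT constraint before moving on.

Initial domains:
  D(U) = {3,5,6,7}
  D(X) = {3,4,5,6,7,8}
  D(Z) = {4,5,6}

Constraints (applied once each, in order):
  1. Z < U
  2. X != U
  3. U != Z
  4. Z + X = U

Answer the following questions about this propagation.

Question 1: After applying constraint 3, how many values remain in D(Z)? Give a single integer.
Constraint 1 (Z < U) on D(Z)={4,5,6} D(U)={3,5,6,7}: U {3,5,6,7}->{5,6,7}
Constraint 2 (X != U) on D(X)={3,4,5,6,7,8} D(U)={5,6,7}: no change
Constraint 3 (U != Z) on D(U)={5,6,7} D(Z)={4,5,6}: no change
So after constraint 3: D(Z)={4,5,6}, size = 3

Answer: 3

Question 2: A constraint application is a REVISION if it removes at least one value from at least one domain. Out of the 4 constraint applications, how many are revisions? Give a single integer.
Constraint 1 (Z < U) on D(Z)={4,5,6} D(U)={3,5,6,7}: U {3,5,6,7}->{5,6,7} => REVISION
Constraint 2 (X != U) on D(X)={3,4,5,6,7,8} D(U)={5,6,7}: no change => not a revision
Constraint 3 (U != Z) on D(U)={5,6,7} D(Z)={4,5,6}: no change => not a revision
Constraint 4 (Z + X = U) on D(Z)={4,5,6} D(X)={3,4,5,6,7,8} D(U)={5,6,7}: Z {4,5,6}->{4}; X {3,4,5,6,7,8}->{3}; U {5,6,7}->{7} => REVISION
Total revisions = 2

Answer: 2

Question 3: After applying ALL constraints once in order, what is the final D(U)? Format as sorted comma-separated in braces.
Constraint 1 (Z < U) on D(Z)={4,5,6} D(U)={3,5,6,7}: U {3,5,6,7}->{5,6,7}
Constraint 2 (X != U) on D(X)={3,4,5,6,7,8} D(U)={5,6,7}: no change
Constraint 3 (U != Z) on D(U)={5,6,7} D(Z)={4,5,6}: no change
Constraint 4 (Z + X = U) on D(Z)={4,5,6} D(X)={3,4,5,6,7,8} D(U)={5,6,7}: Z {4,5,6}->{4}; X {3,4,5,6,7,8}->{3}; U {5,6,7}->{7}
So after all 4 constraints: D(U) = {7}

Answer: {7}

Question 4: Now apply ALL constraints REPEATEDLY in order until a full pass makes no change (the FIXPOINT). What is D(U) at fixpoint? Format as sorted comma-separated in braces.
Answer: {7}

Derivation:
pass 0 (initial): D(U)={3,5,6,7}
pass 1: U {3,5,6,7}->{7}; X {3,4,5,6,7,8}->{3}; Z {4,5,6}->{4}
pass 2: no change
Fixpoint after 2 passes: D(U) = {7}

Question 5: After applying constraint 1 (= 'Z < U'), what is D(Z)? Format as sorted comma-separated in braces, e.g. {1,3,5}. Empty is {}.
Constraint 1 (Z < U) on D(Z)={4,5,6} D(U)={3,5,6,7}: U {3,5,6,7}->{5,6,7}
So after constraint 1: D(Z) = {4,5,6}

Answer: {4,5,6}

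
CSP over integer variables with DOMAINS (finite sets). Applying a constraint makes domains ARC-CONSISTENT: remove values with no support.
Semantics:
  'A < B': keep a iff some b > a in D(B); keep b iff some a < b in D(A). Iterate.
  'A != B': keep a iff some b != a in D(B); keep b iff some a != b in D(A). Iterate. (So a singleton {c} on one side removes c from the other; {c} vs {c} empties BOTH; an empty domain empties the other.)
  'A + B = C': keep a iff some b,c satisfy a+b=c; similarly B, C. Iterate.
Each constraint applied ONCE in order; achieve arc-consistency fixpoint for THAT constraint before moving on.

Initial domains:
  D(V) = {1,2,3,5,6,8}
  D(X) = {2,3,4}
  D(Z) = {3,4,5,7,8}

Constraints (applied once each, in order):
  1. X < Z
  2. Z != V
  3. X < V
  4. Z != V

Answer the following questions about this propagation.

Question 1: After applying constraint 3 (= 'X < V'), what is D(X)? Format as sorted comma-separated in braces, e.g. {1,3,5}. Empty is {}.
Answer: {2,3,4}

Derivation:
Constraint 1 (X < Z) on D(X)={2,3,4} D(Z)={3,4,5,7,8}: no change
Constraint 2 (Z != V) on D(Z)={3,4,5,7,8} D(V)={1,2,3,5,6,8}: no change
Constraint 3 (X < V) on D(X)={2,3,4} D(V)={1,2,3,5,6,8}: V {1,2,3,5,6,8}->{3,5,6,8}
So after constraint 3: D(X) = {2,3,4}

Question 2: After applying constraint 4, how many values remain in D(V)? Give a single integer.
Constraint 1 (X < Z) on D(X)={2,3,4} D(Z)={3,4,5,7,8}: no change
Constraint 2 (Z != V) on D(Z)={3,4,5,7,8} D(V)={1,2,3,5,6,8}: no change
Constraint 3 (X < V) on D(X)={2,3,4} D(V)={1,2,3,5,6,8}: V {1,2,3,5,6,8}->{3,5,6,8}
Constraint 4 (Z != V) on D(Z)={3,4,5,7,8} D(V)={3,5,6,8}: no change
So after constraint 4: D(V)={3,5,6,8}, size = 4

Answer: 4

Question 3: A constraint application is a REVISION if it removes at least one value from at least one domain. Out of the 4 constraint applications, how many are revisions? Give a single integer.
Answer: 1

Derivation:
Constraint 1 (X < Z) on D(X)={2,3,4} D(Z)={3,4,5,7,8}: no change => not a revision
Constraint 2 (Z != V) on D(Z)={3,4,5,7,8} D(V)={1,2,3,5,6,8}: no change => not a revision
Constraint 3 (X < V) on D(X)={2,3,4} D(V)={1,2,3,5,6,8}: V {1,2,3,5,6,8}->{3,5,6,8} => REVISION
Constraint 4 (Z != V) on D(Z)={3,4,5,7,8} D(V)={3,5,6,8}: no change => not a revision
Total revisions = 1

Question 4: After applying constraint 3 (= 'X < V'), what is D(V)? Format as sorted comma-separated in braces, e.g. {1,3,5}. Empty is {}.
Answer: {3,5,6,8}

Derivation:
Constraint 1 (X < Z) on D(X)={2,3,4} D(Z)={3,4,5,7,8}: no change
Constraint 2 (Z != V) on D(Z)={3,4,5,7,8} D(V)={1,2,3,5,6,8}: no change
Constraint 3 (X < V) on D(X)={2,3,4} D(V)={1,2,3,5,6,8}: V {1,2,3,5,6,8}->{3,5,6,8}
So after constraint 3: D(V) = {3,5,6,8}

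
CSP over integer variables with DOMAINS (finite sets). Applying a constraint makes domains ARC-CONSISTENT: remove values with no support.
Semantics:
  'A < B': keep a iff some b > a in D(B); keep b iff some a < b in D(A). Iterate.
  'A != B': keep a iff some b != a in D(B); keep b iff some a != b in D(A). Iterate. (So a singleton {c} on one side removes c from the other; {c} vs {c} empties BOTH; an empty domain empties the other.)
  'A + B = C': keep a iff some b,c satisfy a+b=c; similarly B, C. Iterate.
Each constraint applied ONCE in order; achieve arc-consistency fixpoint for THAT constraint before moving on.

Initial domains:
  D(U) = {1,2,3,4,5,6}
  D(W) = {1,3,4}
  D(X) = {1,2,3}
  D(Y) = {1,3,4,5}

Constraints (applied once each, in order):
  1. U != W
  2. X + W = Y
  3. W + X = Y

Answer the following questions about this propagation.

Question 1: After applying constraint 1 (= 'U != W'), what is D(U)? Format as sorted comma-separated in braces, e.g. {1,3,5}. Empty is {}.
Constraint 1 (U != W) on D(U)={1,2,3,4,5,6} D(W)={1,3,4}: no change
So after constraint 1: D(U) = {1,2,3,4,5,6}

Answer: {1,2,3,4,5,6}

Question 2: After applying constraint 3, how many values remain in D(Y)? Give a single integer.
Constraint 1 (U != W) on D(U)={1,2,3,4,5,6} D(W)={1,3,4}: no change
Constraint 2 (X + W = Y) on D(X)={1,2,3} D(W)={1,3,4} D(Y)={1,3,4,5}: Y {1,3,4,5}->{3,4,5}
Constraint 3 (W + X = Y) on D(W)={1,3,4} D(X)={1,2,3} D(Y)={3,4,5}: no change
So after constraint 3: D(Y)={3,4,5}, size = 3

Answer: 3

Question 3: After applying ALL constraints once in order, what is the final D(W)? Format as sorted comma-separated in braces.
Answer: {1,3,4}

Derivation:
Constraint 1 (U != W) on D(U)={1,2,3,4,5,6} D(W)={1,3,4}: no change
Constraint 2 (X + W = Y) on D(X)={1,2,3} D(W)={1,3,4} D(Y)={1,3,4,5}: Y {1,3,4,5}->{3,4,5}
Constraint 3 (W + X = Y) on D(W)={1,3,4} D(X)={1,2,3} D(Y)={3,4,5}: no change
So after all 3 constraints: D(W) = {1,3,4}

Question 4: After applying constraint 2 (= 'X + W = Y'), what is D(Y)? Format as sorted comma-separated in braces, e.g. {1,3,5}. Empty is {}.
Constraint 1 (U != W) on D(U)={1,2,3,4,5,6} D(W)={1,3,4}: no change
Constraint 2 (X + W = Y) on D(X)={1,2,3} D(W)={1,3,4} D(Y)={1,3,4,5}: Y {1,3,4,5}->{3,4,5}
So after constraint 2: D(Y) = {3,4,5}

Answer: {3,4,5}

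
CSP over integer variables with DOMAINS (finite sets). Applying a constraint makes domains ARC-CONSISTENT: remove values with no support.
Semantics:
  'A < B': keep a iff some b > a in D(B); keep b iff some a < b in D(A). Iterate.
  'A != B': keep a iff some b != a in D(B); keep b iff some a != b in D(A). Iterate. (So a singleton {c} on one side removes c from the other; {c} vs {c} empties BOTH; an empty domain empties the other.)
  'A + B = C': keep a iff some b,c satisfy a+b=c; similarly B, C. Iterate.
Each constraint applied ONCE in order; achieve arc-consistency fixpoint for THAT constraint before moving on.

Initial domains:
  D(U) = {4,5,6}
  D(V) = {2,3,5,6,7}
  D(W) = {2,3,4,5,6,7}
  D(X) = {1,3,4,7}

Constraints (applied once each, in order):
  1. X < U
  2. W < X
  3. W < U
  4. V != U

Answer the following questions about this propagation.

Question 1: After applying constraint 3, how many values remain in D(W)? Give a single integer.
Answer: 2

Derivation:
Constraint 1 (X < U) on D(X)={1,3,4,7} D(U)={4,5,6}: X {1,3,4,7}->{1,3,4}
Constraint 2 (W < X) on D(W)={2,3,4,5,6,7} D(X)={1,3,4}: W {2,3,4,5,6,7}->{2,3}; X {1,3,4}->{3,4}
Constraint 3 (W < U) on D(W)={2,3} D(U)={4,5,6}: no change
So after constraint 3: D(W)={2,3}, size = 2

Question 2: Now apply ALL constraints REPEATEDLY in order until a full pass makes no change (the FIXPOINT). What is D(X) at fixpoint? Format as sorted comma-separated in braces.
pass 0 (initial): D(X)={1,3,4,7}
pass 1: W {2,3,4,5,6,7}->{2,3}; X {1,3,4,7}->{3,4}
pass 2: no change
Fixpoint after 2 passes: D(X) = {3,4}

Answer: {3,4}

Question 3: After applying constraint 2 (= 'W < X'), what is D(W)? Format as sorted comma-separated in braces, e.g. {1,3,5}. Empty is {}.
Answer: {2,3}

Derivation:
Constraint 1 (X < U) on D(X)={1,3,4,7} D(U)={4,5,6}: X {1,3,4,7}->{1,3,4}
Constraint 2 (W < X) on D(W)={2,3,4,5,6,7} D(X)={1,3,4}: W {2,3,4,5,6,7}->{2,3}; X {1,3,4}->{3,4}
So after constraint 2: D(W) = {2,3}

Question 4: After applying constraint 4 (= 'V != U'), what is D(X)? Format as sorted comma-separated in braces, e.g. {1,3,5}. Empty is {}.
Answer: {3,4}

Derivation:
Constraint 1 (X < U) on D(X)={1,3,4,7} D(U)={4,5,6}: X {1,3,4,7}->{1,3,4}
Constraint 2 (W < X) on D(W)={2,3,4,5,6,7} D(X)={1,3,4}: W {2,3,4,5,6,7}->{2,3}; X {1,3,4}->{3,4}
Constraint 3 (W < U) on D(W)={2,3} D(U)={4,5,6}: no change
Constraint 4 (V != U) on D(V)={2,3,5,6,7} D(U)={4,5,6}: no change
So after constraint 4: D(X) = {3,4}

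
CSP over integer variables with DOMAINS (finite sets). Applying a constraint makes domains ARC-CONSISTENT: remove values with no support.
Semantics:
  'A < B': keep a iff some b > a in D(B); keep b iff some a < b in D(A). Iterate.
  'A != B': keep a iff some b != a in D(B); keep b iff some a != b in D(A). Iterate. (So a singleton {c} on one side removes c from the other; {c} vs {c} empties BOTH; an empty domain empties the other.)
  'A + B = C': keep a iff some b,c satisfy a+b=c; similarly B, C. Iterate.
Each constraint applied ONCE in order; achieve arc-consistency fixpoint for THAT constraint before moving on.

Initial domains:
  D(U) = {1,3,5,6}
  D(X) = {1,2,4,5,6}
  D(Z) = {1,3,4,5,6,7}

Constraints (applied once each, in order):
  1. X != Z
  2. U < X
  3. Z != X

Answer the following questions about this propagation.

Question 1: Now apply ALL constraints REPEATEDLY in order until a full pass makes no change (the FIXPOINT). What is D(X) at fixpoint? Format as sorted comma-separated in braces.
pass 0 (initial): D(X)={1,2,4,5,6}
pass 1: U {1,3,5,6}->{1,3,5}; X {1,2,4,5,6}->{2,4,5,6}
pass 2: no change
Fixpoint after 2 passes: D(X) = {2,4,5,6}

Answer: {2,4,5,6}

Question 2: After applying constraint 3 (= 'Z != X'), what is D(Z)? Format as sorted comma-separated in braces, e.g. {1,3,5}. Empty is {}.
Answer: {1,3,4,5,6,7}

Derivation:
Constraint 1 (X != Z) on D(X)={1,2,4,5,6} D(Z)={1,3,4,5,6,7}: no change
Constraint 2 (U < X) on D(U)={1,3,5,6} D(X)={1,2,4,5,6}: U {1,3,5,6}->{1,3,5}; X {1,2,4,5,6}->{2,4,5,6}
Constraint 3 (Z != X) on D(Z)={1,3,4,5,6,7} D(X)={2,4,5,6}: no change
So after constraint 3: D(Z) = {1,3,4,5,6,7}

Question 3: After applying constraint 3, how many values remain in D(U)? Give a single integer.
Answer: 3

Derivation:
Constraint 1 (X != Z) on D(X)={1,2,4,5,6} D(Z)={1,3,4,5,6,7}: no change
Constraint 2 (U < X) on D(U)={1,3,5,6} D(X)={1,2,4,5,6}: U {1,3,5,6}->{1,3,5}; X {1,2,4,5,6}->{2,4,5,6}
Constraint 3 (Z != X) on D(Z)={1,3,4,5,6,7} D(X)={2,4,5,6}: no change
So after constraint 3: D(U)={1,3,5}, size = 3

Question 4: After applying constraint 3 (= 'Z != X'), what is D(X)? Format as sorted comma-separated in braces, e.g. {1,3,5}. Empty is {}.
Answer: {2,4,5,6}

Derivation:
Constraint 1 (X != Z) on D(X)={1,2,4,5,6} D(Z)={1,3,4,5,6,7}: no change
Constraint 2 (U < X) on D(U)={1,3,5,6} D(X)={1,2,4,5,6}: U {1,3,5,6}->{1,3,5}; X {1,2,4,5,6}->{2,4,5,6}
Constraint 3 (Z != X) on D(Z)={1,3,4,5,6,7} D(X)={2,4,5,6}: no change
So after constraint 3: D(X) = {2,4,5,6}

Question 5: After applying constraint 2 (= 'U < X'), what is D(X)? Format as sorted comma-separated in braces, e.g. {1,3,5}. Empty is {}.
Constraint 1 (X != Z) on D(X)={1,2,4,5,6} D(Z)={1,3,4,5,6,7}: no change
Constraint 2 (U < X) on D(U)={1,3,5,6} D(X)={1,2,4,5,6}: U {1,3,5,6}->{1,3,5}; X {1,2,4,5,6}->{2,4,5,6}
So after constraint 2: D(X) = {2,4,5,6}

Answer: {2,4,5,6}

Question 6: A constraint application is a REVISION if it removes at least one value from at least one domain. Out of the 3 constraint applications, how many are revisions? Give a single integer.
Constraint 1 (X != Z) on D(X)={1,2,4,5,6} D(Z)={1,3,4,5,6,7}: no change => not a revision
Constraint 2 (U < X) on D(U)={1,3,5,6} D(X)={1,2,4,5,6}: U {1,3,5,6}->{1,3,5}; X {1,2,4,5,6}->{2,4,5,6} => REVISION
Constraint 3 (Z != X) on D(Z)={1,3,4,5,6,7} D(X)={2,4,5,6}: no change => not a revision
Total revisions = 1

Answer: 1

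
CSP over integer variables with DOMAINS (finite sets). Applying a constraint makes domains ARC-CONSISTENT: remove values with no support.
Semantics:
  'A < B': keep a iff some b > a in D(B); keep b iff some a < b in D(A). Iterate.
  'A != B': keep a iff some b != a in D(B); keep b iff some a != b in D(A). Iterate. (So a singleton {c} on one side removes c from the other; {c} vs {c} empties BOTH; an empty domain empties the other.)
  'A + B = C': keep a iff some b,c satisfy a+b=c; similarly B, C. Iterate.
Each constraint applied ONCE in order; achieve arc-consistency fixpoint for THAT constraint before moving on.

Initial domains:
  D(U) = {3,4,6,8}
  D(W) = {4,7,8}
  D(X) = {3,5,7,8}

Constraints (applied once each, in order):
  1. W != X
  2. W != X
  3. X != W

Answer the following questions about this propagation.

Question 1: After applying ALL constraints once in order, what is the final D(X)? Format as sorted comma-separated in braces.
Constraint 1 (W != X) on D(W)={4,7,8} D(X)={3,5,7,8}: no change
Constraint 2 (W != X) on D(W)={4,7,8} D(X)={3,5,7,8}: no change
Constraint 3 (X != W) on D(X)={3,5,7,8} D(W)={4,7,8}: no change
So after all 3 constraints: D(X) = {3,5,7,8}

Answer: {3,5,7,8}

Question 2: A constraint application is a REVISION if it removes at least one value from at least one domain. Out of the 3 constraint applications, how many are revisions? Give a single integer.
Constraint 1 (W != X) on D(W)={4,7,8} D(X)={3,5,7,8}: no change => not a revision
Constraint 2 (W != X) on D(W)={4,7,8} D(X)={3,5,7,8}: no change => not a revision
Constraint 3 (X != W) on D(X)={3,5,7,8} D(W)={4,7,8}: no change => not a revision
Total revisions = 0

Answer: 0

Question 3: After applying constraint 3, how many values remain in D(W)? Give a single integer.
Constraint 1 (W != X) on D(W)={4,7,8} D(X)={3,5,7,8}: no change
Constraint 2 (W != X) on D(W)={4,7,8} D(X)={3,5,7,8}: no change
Constraint 3 (X != W) on D(X)={3,5,7,8} D(W)={4,7,8}: no change
So after constraint 3: D(W)={4,7,8}, size = 3

Answer: 3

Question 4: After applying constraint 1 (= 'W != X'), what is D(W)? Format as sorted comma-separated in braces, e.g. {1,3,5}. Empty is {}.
Answer: {4,7,8}

Derivation:
Constraint 1 (W != X) on D(W)={4,7,8} D(X)={3,5,7,8}: no change
So after constraint 1: D(W) = {4,7,8}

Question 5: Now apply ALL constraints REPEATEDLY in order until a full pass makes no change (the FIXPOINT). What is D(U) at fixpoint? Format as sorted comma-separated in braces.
pass 0 (initial): D(U)={3,4,6,8}
pass 1: no change
Fixpoint after 1 passes: D(U) = {3,4,6,8}

Answer: {3,4,6,8}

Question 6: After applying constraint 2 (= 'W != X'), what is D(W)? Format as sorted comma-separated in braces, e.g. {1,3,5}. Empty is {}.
Constraint 1 (W != X) on D(W)={4,7,8} D(X)={3,5,7,8}: no change
Constraint 2 (W != X) on D(W)={4,7,8} D(X)={3,5,7,8}: no change
So after constraint 2: D(W) = {4,7,8}

Answer: {4,7,8}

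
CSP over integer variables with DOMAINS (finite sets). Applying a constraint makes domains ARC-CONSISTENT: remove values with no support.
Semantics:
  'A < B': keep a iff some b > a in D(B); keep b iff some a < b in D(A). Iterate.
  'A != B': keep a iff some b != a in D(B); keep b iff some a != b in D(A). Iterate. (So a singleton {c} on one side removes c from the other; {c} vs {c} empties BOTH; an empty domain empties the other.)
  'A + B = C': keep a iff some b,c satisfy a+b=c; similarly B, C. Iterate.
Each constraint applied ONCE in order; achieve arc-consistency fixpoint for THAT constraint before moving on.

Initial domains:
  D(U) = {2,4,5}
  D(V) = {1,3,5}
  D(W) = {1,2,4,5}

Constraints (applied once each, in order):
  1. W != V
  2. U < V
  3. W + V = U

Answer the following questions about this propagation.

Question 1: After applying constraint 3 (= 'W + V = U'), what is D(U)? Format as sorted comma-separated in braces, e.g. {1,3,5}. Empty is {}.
Answer: {4}

Derivation:
Constraint 1 (W != V) on D(W)={1,2,4,5} D(V)={1,3,5}: no change
Constraint 2 (U < V) on D(U)={2,4,5} D(V)={1,3,5}: U {2,4,5}->{2,4}; V {1,3,5}->{3,5}
Constraint 3 (W + V = U) on D(W)={1,2,4,5} D(V)={3,5} D(U)={2,4}: W {1,2,4,5}->{1}; V {3,5}->{3}; U {2,4}->{4}
So after constraint 3: D(U) = {4}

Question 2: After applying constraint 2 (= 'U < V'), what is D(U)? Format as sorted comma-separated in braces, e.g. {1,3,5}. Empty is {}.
Answer: {2,4}

Derivation:
Constraint 1 (W != V) on D(W)={1,2,4,5} D(V)={1,3,5}: no change
Constraint 2 (U < V) on D(U)={2,4,5} D(V)={1,3,5}: U {2,4,5}->{2,4}; V {1,3,5}->{3,5}
So after constraint 2: D(U) = {2,4}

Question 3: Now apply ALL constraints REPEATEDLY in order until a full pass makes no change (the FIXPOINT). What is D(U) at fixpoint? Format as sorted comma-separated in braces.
Answer: {}

Derivation:
pass 0 (initial): D(U)={2,4,5}
pass 1: U {2,4,5}->{4}; V {1,3,5}->{3}; W {1,2,4,5}->{1}
pass 2: U {4}->{}; V {3}->{}; W {1}->{}
pass 3: no change
Fixpoint after 3 passes: D(U) = {}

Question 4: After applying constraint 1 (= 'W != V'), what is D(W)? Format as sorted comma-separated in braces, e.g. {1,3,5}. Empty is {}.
Answer: {1,2,4,5}

Derivation:
Constraint 1 (W != V) on D(W)={1,2,4,5} D(V)={1,3,5}: no change
So after constraint 1: D(W) = {1,2,4,5}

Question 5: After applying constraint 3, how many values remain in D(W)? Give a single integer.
Answer: 1

Derivation:
Constraint 1 (W != V) on D(W)={1,2,4,5} D(V)={1,3,5}: no change
Constraint 2 (U < V) on D(U)={2,4,5} D(V)={1,3,5}: U {2,4,5}->{2,4}; V {1,3,5}->{3,5}
Constraint 3 (W + V = U) on D(W)={1,2,4,5} D(V)={3,5} D(U)={2,4}: W {1,2,4,5}->{1}; V {3,5}->{3}; U {2,4}->{4}
So after constraint 3: D(W)={1}, size = 1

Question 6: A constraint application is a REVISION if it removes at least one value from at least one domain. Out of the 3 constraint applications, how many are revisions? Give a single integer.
Answer: 2

Derivation:
Constraint 1 (W != V) on D(W)={1,2,4,5} D(V)={1,3,5}: no change => not a revision
Constraint 2 (U < V) on D(U)={2,4,5} D(V)={1,3,5}: U {2,4,5}->{2,4}; V {1,3,5}->{3,5} => REVISION
Constraint 3 (W + V = U) on D(W)={1,2,4,5} D(V)={3,5} D(U)={2,4}: W {1,2,4,5}->{1}; V {3,5}->{3}; U {2,4}->{4} => REVISION
Total revisions = 2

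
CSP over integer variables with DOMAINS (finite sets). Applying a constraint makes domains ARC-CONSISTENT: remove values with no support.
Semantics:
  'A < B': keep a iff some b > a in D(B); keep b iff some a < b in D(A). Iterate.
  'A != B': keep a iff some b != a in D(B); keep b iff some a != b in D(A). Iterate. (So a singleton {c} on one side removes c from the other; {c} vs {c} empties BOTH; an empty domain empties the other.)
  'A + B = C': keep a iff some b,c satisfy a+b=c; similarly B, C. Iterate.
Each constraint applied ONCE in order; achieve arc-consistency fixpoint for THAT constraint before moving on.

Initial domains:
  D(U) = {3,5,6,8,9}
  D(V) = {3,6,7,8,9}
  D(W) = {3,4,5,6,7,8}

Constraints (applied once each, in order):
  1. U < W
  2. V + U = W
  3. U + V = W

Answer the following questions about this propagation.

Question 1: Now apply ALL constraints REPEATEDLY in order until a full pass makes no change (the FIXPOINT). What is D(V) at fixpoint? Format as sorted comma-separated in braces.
Answer: {3}

Derivation:
pass 0 (initial): D(V)={3,6,7,8,9}
pass 1: U {3,5,6,8,9}->{3,5}; V {3,6,7,8,9}->{3}; W {3,4,5,6,7,8}->{6,8}
pass 2: no change
Fixpoint after 2 passes: D(V) = {3}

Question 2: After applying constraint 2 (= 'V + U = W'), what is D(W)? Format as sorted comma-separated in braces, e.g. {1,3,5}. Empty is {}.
Constraint 1 (U < W) on D(U)={3,5,6,8,9} D(W)={3,4,5,6,7,8}: U {3,5,6,8,9}->{3,5,6}; W {3,4,5,6,7,8}->{4,5,6,7,8}
Constraint 2 (V + U = W) on D(V)={3,6,7,8,9} D(U)={3,5,6} D(W)={4,5,6,7,8}: V {3,6,7,8,9}->{3}; U {3,5,6}->{3,5}; W {4,5,6,7,8}->{6,8}
So after constraint 2: D(W) = {6,8}

Answer: {6,8}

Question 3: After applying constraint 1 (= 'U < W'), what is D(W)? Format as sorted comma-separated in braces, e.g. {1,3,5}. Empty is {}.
Constraint 1 (U < W) on D(U)={3,5,6,8,9} D(W)={3,4,5,6,7,8}: U {3,5,6,8,9}->{3,5,6}; W {3,4,5,6,7,8}->{4,5,6,7,8}
So after constraint 1: D(W) = {4,5,6,7,8}

Answer: {4,5,6,7,8}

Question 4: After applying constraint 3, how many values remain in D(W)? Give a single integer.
Answer: 2

Derivation:
Constraint 1 (U < W) on D(U)={3,5,6,8,9} D(W)={3,4,5,6,7,8}: U {3,5,6,8,9}->{3,5,6}; W {3,4,5,6,7,8}->{4,5,6,7,8}
Constraint 2 (V + U = W) on D(V)={3,6,7,8,9} D(U)={3,5,6} D(W)={4,5,6,7,8}: V {3,6,7,8,9}->{3}; U {3,5,6}->{3,5}; W {4,5,6,7,8}->{6,8}
Constraint 3 (U + V = W) on D(U)={3,5} D(V)={3} D(W)={6,8}: no change
So after constraint 3: D(W)={6,8}, size = 2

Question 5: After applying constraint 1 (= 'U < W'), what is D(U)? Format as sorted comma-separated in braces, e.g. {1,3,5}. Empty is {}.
Constraint 1 (U < W) on D(U)={3,5,6,8,9} D(W)={3,4,5,6,7,8}: U {3,5,6,8,9}->{3,5,6}; W {3,4,5,6,7,8}->{4,5,6,7,8}
So after constraint 1: D(U) = {3,5,6}

Answer: {3,5,6}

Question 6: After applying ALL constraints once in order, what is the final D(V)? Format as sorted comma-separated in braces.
Constraint 1 (U < W) on D(U)={3,5,6,8,9} D(W)={3,4,5,6,7,8}: U {3,5,6,8,9}->{3,5,6}; W {3,4,5,6,7,8}->{4,5,6,7,8}
Constraint 2 (V + U = W) on D(V)={3,6,7,8,9} D(U)={3,5,6} D(W)={4,5,6,7,8}: V {3,6,7,8,9}->{3}; U {3,5,6}->{3,5}; W {4,5,6,7,8}->{6,8}
Constraint 3 (U + V = W) on D(U)={3,5} D(V)={3} D(W)={6,8}: no change
So after all 3 constraints: D(V) = {3}

Answer: {3}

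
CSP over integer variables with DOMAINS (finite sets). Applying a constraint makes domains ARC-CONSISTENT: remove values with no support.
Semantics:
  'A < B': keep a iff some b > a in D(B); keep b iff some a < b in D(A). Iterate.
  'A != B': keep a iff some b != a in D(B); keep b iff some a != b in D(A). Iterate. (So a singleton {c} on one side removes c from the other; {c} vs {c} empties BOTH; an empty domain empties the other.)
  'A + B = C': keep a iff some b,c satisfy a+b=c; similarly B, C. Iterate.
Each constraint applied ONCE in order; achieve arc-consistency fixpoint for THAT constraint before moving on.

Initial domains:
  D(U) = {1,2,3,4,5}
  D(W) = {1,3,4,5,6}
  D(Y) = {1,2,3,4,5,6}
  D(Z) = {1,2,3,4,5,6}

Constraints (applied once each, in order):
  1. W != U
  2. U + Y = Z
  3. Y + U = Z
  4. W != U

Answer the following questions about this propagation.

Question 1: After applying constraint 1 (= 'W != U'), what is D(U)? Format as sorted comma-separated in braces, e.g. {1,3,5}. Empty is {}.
Answer: {1,2,3,4,5}

Derivation:
Constraint 1 (W != U) on D(W)={1,3,4,5,6} D(U)={1,2,3,4,5}: no change
So after constraint 1: D(U) = {1,2,3,4,5}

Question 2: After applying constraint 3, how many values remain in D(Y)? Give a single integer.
Constraint 1 (W != U) on D(W)={1,3,4,5,6} D(U)={1,2,3,4,5}: no change
Constraint 2 (U + Y = Z) on D(U)={1,2,3,4,5} D(Y)={1,2,3,4,5,6} D(Z)={1,2,3,4,5,6}: Y {1,2,3,4,5,6}->{1,2,3,4,5}; Z {1,2,3,4,5,6}->{2,3,4,5,6}
Constraint 3 (Y + U = Z) on D(Y)={1,2,3,4,5} D(U)={1,2,3,4,5} D(Z)={2,3,4,5,6}: no change
So after constraint 3: D(Y)={1,2,3,4,5}, size = 5

Answer: 5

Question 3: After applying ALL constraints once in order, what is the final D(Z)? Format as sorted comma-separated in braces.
Answer: {2,3,4,5,6}

Derivation:
Constraint 1 (W != U) on D(W)={1,3,4,5,6} D(U)={1,2,3,4,5}: no change
Constraint 2 (U + Y = Z) on D(U)={1,2,3,4,5} D(Y)={1,2,3,4,5,6} D(Z)={1,2,3,4,5,6}: Y {1,2,3,4,5,6}->{1,2,3,4,5}; Z {1,2,3,4,5,6}->{2,3,4,5,6}
Constraint 3 (Y + U = Z) on D(Y)={1,2,3,4,5} D(U)={1,2,3,4,5} D(Z)={2,3,4,5,6}: no change
Constraint 4 (W != U) on D(W)={1,3,4,5,6} D(U)={1,2,3,4,5}: no change
So after all 4 constraints: D(Z) = {2,3,4,5,6}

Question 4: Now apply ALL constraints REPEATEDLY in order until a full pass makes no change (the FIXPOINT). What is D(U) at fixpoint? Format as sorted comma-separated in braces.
pass 0 (initial): D(U)={1,2,3,4,5}
pass 1: Y {1,2,3,4,5,6}->{1,2,3,4,5}; Z {1,2,3,4,5,6}->{2,3,4,5,6}
pass 2: no change
Fixpoint after 2 passes: D(U) = {1,2,3,4,5}

Answer: {1,2,3,4,5}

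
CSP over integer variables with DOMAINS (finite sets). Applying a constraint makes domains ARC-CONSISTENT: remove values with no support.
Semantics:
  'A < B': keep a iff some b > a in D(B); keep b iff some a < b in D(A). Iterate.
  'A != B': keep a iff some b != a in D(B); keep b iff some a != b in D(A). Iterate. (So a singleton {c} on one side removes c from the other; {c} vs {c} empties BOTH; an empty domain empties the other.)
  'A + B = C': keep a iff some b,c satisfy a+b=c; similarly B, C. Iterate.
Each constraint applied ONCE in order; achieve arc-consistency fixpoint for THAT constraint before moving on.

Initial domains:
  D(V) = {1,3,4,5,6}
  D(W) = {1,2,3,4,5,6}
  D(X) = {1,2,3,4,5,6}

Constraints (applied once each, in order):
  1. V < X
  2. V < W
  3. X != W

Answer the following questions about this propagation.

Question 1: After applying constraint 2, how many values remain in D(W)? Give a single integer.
Answer: 5

Derivation:
Constraint 1 (V < X) on D(V)={1,3,4,5,6} D(X)={1,2,3,4,5,6}: V {1,3,4,5,6}->{1,3,4,5}; X {1,2,3,4,5,6}->{2,3,4,5,6}
Constraint 2 (V < W) on D(V)={1,3,4,5} D(W)={1,2,3,4,5,6}: W {1,2,3,4,5,6}->{2,3,4,5,6}
So after constraint 2: D(W)={2,3,4,5,6}, size = 5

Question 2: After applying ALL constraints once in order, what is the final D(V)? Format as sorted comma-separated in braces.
Answer: {1,3,4,5}

Derivation:
Constraint 1 (V < X) on D(V)={1,3,4,5,6} D(X)={1,2,3,4,5,6}: V {1,3,4,5,6}->{1,3,4,5}; X {1,2,3,4,5,6}->{2,3,4,5,6}
Constraint 2 (V < W) on D(V)={1,3,4,5} D(W)={1,2,3,4,5,6}: W {1,2,3,4,5,6}->{2,3,4,5,6}
Constraint 3 (X != W) on D(X)={2,3,4,5,6} D(W)={2,3,4,5,6}: no change
So after all 3 constraints: D(V) = {1,3,4,5}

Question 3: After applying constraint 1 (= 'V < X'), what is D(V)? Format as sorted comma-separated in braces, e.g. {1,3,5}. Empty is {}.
Answer: {1,3,4,5}

Derivation:
Constraint 1 (V < X) on D(V)={1,3,4,5,6} D(X)={1,2,3,4,5,6}: V {1,3,4,5,6}->{1,3,4,5}; X {1,2,3,4,5,6}->{2,3,4,5,6}
So after constraint 1: D(V) = {1,3,4,5}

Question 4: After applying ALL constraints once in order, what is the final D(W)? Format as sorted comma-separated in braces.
Constraint 1 (V < X) on D(V)={1,3,4,5,6} D(X)={1,2,3,4,5,6}: V {1,3,4,5,6}->{1,3,4,5}; X {1,2,3,4,5,6}->{2,3,4,5,6}
Constraint 2 (V < W) on D(V)={1,3,4,5} D(W)={1,2,3,4,5,6}: W {1,2,3,4,5,6}->{2,3,4,5,6}
Constraint 3 (X != W) on D(X)={2,3,4,5,6} D(W)={2,3,4,5,6}: no change
So after all 3 constraints: D(W) = {2,3,4,5,6}

Answer: {2,3,4,5,6}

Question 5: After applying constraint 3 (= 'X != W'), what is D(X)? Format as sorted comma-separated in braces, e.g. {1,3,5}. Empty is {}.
Answer: {2,3,4,5,6}

Derivation:
Constraint 1 (V < X) on D(V)={1,3,4,5,6} D(X)={1,2,3,4,5,6}: V {1,3,4,5,6}->{1,3,4,5}; X {1,2,3,4,5,6}->{2,3,4,5,6}
Constraint 2 (V < W) on D(V)={1,3,4,5} D(W)={1,2,3,4,5,6}: W {1,2,3,4,5,6}->{2,3,4,5,6}
Constraint 3 (X != W) on D(X)={2,3,4,5,6} D(W)={2,3,4,5,6}: no change
So after constraint 3: D(X) = {2,3,4,5,6}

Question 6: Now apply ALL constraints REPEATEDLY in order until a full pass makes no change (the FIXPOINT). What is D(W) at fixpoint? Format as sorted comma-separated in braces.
pass 0 (initial): D(W)={1,2,3,4,5,6}
pass 1: V {1,3,4,5,6}->{1,3,4,5}; W {1,2,3,4,5,6}->{2,3,4,5,6}; X {1,2,3,4,5,6}->{2,3,4,5,6}
pass 2: no change
Fixpoint after 2 passes: D(W) = {2,3,4,5,6}

Answer: {2,3,4,5,6}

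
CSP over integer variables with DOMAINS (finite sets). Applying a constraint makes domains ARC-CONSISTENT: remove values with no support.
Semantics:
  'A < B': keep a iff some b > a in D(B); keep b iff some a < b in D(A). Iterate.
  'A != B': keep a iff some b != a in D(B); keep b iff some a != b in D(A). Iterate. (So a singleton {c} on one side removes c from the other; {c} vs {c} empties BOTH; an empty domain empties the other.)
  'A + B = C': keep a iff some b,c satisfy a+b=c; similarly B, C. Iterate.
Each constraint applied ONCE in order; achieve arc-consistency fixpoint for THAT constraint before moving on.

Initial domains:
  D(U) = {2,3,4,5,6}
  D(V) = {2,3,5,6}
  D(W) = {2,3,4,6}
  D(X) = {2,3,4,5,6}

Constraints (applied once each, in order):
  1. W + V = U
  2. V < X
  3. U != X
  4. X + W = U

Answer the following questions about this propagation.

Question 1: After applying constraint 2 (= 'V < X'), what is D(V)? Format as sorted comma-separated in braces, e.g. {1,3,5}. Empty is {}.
Answer: {2,3}

Derivation:
Constraint 1 (W + V = U) on D(W)={2,3,4,6} D(V)={2,3,5,6} D(U)={2,3,4,5,6}: W {2,3,4,6}->{2,3,4}; V {2,3,5,6}->{2,3}; U {2,3,4,5,6}->{4,5,6}
Constraint 2 (V < X) on D(V)={2,3} D(X)={2,3,4,5,6}: X {2,3,4,5,6}->{3,4,5,6}
So after constraint 2: D(V) = {2,3}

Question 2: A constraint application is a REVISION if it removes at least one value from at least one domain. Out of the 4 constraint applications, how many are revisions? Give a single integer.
Answer: 3

Derivation:
Constraint 1 (W + V = U) on D(W)={2,3,4,6} D(V)={2,3,5,6} D(U)={2,3,4,5,6}: W {2,3,4,6}->{2,3,4}; V {2,3,5,6}->{2,3}; U {2,3,4,5,6}->{4,5,6} => REVISION
Constraint 2 (V < X) on D(V)={2,3} D(X)={2,3,4,5,6}: X {2,3,4,5,6}->{3,4,5,6} => REVISION
Constraint 3 (U != X) on D(U)={4,5,6} D(X)={3,4,5,6}: no change => not a revision
Constraint 4 (X + W = U) on D(X)={3,4,5,6} D(W)={2,3,4} D(U)={4,5,6}: X {3,4,5,6}->{3,4}; W {2,3,4}->{2,3}; U {4,5,6}->{5,6} => REVISION
Total revisions = 3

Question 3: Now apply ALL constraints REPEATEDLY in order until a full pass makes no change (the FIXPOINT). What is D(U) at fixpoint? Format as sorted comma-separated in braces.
Answer: {5,6}

Derivation:
pass 0 (initial): D(U)={2,3,4,5,6}
pass 1: U {2,3,4,5,6}->{5,6}; V {2,3,5,6}->{2,3}; W {2,3,4,6}->{2,3}; X {2,3,4,5,6}->{3,4}
pass 2: no change
Fixpoint after 2 passes: D(U) = {5,6}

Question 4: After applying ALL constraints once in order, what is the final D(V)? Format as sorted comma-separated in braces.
Answer: {2,3}

Derivation:
Constraint 1 (W + V = U) on D(W)={2,3,4,6} D(V)={2,3,5,6} D(U)={2,3,4,5,6}: W {2,3,4,6}->{2,3,4}; V {2,3,5,6}->{2,3}; U {2,3,4,5,6}->{4,5,6}
Constraint 2 (V < X) on D(V)={2,3} D(X)={2,3,4,5,6}: X {2,3,4,5,6}->{3,4,5,6}
Constraint 3 (U != X) on D(U)={4,5,6} D(X)={3,4,5,6}: no change
Constraint 4 (X + W = U) on D(X)={3,4,5,6} D(W)={2,3,4} D(U)={4,5,6}: X {3,4,5,6}->{3,4}; W {2,3,4}->{2,3}; U {4,5,6}->{5,6}
So after all 4 constraints: D(V) = {2,3}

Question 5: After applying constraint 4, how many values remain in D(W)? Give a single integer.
Answer: 2

Derivation:
Constraint 1 (W + V = U) on D(W)={2,3,4,6} D(V)={2,3,5,6} D(U)={2,3,4,5,6}: W {2,3,4,6}->{2,3,4}; V {2,3,5,6}->{2,3}; U {2,3,4,5,6}->{4,5,6}
Constraint 2 (V < X) on D(V)={2,3} D(X)={2,3,4,5,6}: X {2,3,4,5,6}->{3,4,5,6}
Constraint 3 (U != X) on D(U)={4,5,6} D(X)={3,4,5,6}: no change
Constraint 4 (X + W = U) on D(X)={3,4,5,6} D(W)={2,3,4} D(U)={4,5,6}: X {3,4,5,6}->{3,4}; W {2,3,4}->{2,3}; U {4,5,6}->{5,6}
So after constraint 4: D(W)={2,3}, size = 2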